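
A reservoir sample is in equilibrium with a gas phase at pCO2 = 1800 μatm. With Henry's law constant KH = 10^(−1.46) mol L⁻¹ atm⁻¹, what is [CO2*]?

KH = 10^(−1.46) = 3.467×10^-2 mol L⁻¹ atm⁻¹
[CO2*] = KH · pCO2 = 3.467×10^-2 × 1800×10^-6 atm = 6.24×10^-5 mol/L

[CO2*] = 62.4 μmol/L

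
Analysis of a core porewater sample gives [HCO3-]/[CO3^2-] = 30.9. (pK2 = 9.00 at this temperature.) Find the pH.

From K2 = [H⁺][CO3^2-]/[HCO3-]:  pH = pK2 − log₁₀([HCO3-]/[CO3^2-])
log₁₀(30.9) = +1.490
pH = 9.00 − (+1.490) = 7.51

pH = 7.51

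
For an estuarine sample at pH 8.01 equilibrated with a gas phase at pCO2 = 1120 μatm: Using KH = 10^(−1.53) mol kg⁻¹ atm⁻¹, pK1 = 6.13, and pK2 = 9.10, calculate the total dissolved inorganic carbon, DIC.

DIC = 2.74 mmol/kg

[CO2*] = KH · pCO2 = 10^(−1.53) × 1120×10^-6 = 3.305×10^-5 mol/kg
α₀ = 1/(1 + K1/[H⁺] + K1K2/[H⁺]²) = 1/(1 + 10^+1.88 + 10^+0.79) = 0.01204
DIC = [CO2*]/α₀ = 3.305×10^-5 / 0.01204 = 2.74 mmol/kg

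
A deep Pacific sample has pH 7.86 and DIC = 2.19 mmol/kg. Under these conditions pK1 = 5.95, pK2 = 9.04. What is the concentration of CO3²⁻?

α₂ = 1 / (1 + [H⁺]/K2 + [H⁺]²/(K1K2)) = 1 / (1 + 10^+1.18 + 10^-0.73)
   = 1 / (1 + 15.136 + 0.18621) = 1/16.322 = 0.06127
[CO3²⁻] = α₂ × DIC = 0.06127 × 2.19 = 0.134 mmol/kg

[CO3²⁻] = 0.134 mmol/kg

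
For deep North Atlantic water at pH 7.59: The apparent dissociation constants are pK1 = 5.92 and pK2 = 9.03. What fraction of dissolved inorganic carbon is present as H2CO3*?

α₀ = 1 / (1 + K1/[H⁺] + K1K2/[H⁺]²) = 1 / (1 + 10^+1.67 + 10^+0.23)
   = 1 / (1 + 46.774 + 1.6982) = 1/49.472 = 0.02021

α₀ = 0.0202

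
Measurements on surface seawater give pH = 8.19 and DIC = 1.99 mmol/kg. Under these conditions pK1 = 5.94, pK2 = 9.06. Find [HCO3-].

α₁ = 1 / (1 + [H⁺]/K1 + K2/[H⁺]) = 1 / (1 + 10^-2.25 + 10^-0.87)
   = 1 / (1 + 0.0056234 + 0.13490) = 1/1.1405 = 0.8768
[HCO3⁻] = α₁ × DIC = 0.8768 × 1.99 = 1.74 mmol/kg

[HCO3⁻] = 1.74 mmol/kg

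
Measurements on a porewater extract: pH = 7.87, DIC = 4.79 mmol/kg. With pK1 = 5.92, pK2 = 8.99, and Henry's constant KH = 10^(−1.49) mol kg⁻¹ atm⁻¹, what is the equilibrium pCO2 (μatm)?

pCO2 = 1530 μatm

α₀ = 1 / (1 + K1/[H⁺] + K1K2/[H⁺]²) = 1 / (1 + 10^+1.95 + 10^+0.83)
   = 1 / (1 + 89.125 + 6.7608) = 1/96.886 = 0.01032
[CO2*] = α₀ × DIC = 0.01032 × 4.79 = 0.04944 mmol/kg
pCO2 = [CO2*]/KH = 4.944×10^-5 / 3.236×10^-2 = 1530 μatm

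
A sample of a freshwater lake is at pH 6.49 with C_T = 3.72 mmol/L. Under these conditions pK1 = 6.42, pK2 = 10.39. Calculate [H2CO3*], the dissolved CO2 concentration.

[CO2*] = 1.71 mmol/L

α₀ = 1 / (1 + K1/[H⁺] + K1K2/[H⁺]²) = 1 / (1 + 10^+0.07 + 10^-3.83)
   = 1 / (1 + 1.1749 + 0.00014791) = 1/2.1750 = 0.4598
[CO2*] = α₀ × DIC = 0.4598 × 3.72 = 1.71 mmol/L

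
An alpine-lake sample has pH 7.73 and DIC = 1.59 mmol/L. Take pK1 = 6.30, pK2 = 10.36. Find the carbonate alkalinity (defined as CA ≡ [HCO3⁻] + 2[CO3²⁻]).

CA = 1.54 mmol/L

CA = [HCO3⁻] + 2[CO3²⁻] = (α₁ + 2α₂)·DIC
At pH 7.73: [H⁺]/K1 = 10^-1.43 = 0.037154, K2/[H⁺] = 10^-2.63 = 0.0023442
α₁ = 1/(1 + 0.037154 + 0.0023442) = 1/1.0395 = 0.9620; α₂ = α₁·K2/[H⁺] = 0.002255
α₁ + 2α₂ = 0.9665
CA = 0.9665 × 1.59 = 1.54 mmol/L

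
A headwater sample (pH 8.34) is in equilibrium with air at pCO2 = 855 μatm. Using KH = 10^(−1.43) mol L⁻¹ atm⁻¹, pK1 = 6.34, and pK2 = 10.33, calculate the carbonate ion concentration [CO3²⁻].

[CO3²⁻] = 0.0325 mmol/L

[CO2*] = KH · pCO2 = 10^(−1.43) × 855×10^-6 = 3.177×10^-5 mol/L
α₀ = 1/(1 + K1/[H⁺] + K1K2/[H⁺]²) = 1/(1 + 10^+2.00 + 10^+0.01) = 0.009802
DIC = [CO2*]/α₀ = 3.177×10^-5 / 0.009802 = 3.241 mmol/L
[CO3²⁻] = α₂·DIC; α₂ = 0.01003, so [CO3²⁻] = 0.01003 × 3.241 = 0.0325 mmol/L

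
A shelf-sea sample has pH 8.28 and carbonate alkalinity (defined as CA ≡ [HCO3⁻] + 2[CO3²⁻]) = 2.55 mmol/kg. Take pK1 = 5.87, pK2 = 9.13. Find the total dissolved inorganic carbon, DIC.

CA = [HCO3⁻] + 2[CO3²⁻] = (α₁ + 2α₂)·DIC
At pH 8.28: [H⁺]/K1 = 10^-2.41 = 0.0038905, K2/[H⁺] = 10^-0.85 = 0.14125
α₁ = 1/(1 + 0.0038905 + 0.14125) = 1/1.1451 = 0.8733; α₂ = α₁·K2/[H⁺] = 0.1234
α₁ + 2α₂ = 1.1200
DIC = CA / (α₁ + 2α₂) = 2.55 / 1.1200 = 2.28 mmol/kg

DIC = 2.28 mmol/kg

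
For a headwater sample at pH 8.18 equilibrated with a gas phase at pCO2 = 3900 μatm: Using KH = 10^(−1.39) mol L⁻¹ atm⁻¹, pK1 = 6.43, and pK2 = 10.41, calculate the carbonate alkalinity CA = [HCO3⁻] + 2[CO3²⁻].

[CO2*] = KH · pCO2 = 10^(−1.39) × 3900×10^-6 = 1.589×10^-4 mol/L
α₀ = 1/(1 + K1/[H⁺] + K1K2/[H⁺]²) = 1/(1 + 10^+1.75 + 10^-0.48) = 0.01737
DIC = [CO2*]/α₀ = 1.589×10^-4 / 0.01737 = 9.146 mmol/L
CA = (α₁ + 2α₂)·DIC = (0.9769 + 2×0.005752) × 9.146 = 9.04 mmol/L

CA = 9.04 mmol/L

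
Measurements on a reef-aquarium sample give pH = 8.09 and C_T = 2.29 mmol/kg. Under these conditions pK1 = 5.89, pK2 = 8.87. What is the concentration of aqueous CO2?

α₀ = 1 / (1 + K1/[H⁺] + K1K2/[H⁺]²) = 1 / (1 + 10^+2.20 + 10^+1.42)
   = 1 / (1 + 158.49 + 26.303) = 1/185.79 = 0.005382
[CO2*] = α₀ × DIC = 0.005382 × 2.29 = 0.0123 mmol/kg = 12.3 μmol/kg

[CO2*] = 12.3 μmol/kg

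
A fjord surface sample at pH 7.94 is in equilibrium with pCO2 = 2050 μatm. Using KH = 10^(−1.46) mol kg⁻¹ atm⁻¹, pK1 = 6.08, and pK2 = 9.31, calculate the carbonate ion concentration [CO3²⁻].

[CO2*] = KH · pCO2 = 10^(−1.46) × 2050×10^-6 = 7.108×10^-5 mol/kg
α₀ = 1/(1 + K1/[H⁺] + K1K2/[H⁺]²) = 1/(1 + 10^+1.86 + 10^+0.49) = 0.01307
DIC = [CO2*]/α₀ = 7.108×10^-5 / 0.01307 = 5.440 mmol/kg
[CO3²⁻] = α₂·DIC; α₂ = 0.04038, so [CO3²⁻] = 0.04038 × 5.440 = 0.220 mmol/kg

[CO3²⁻] = 0.220 mmol/kg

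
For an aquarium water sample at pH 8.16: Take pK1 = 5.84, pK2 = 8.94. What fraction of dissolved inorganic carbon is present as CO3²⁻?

α₂ = 0.142

α₂ = 1 / (1 + [H⁺]/K2 + [H⁺]²/(K1K2)) = 1 / (1 + 10^+0.78 + 10^-1.54)
   = 1 / (1 + 6.0256 + 0.028840) = 1/7.0544 = 0.1418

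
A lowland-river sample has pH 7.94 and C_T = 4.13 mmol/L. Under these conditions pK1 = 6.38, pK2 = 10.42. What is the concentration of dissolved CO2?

[CO2*] = 0.110 mmol/L

α₀ = 1 / (1 + K1/[H⁺] + K1K2/[H⁺]²) = 1 / (1 + 10^+1.56 + 10^-0.92)
   = 1 / (1 + 36.308 + 0.12023) = 1/37.428 = 0.02672
[CO2*] = α₀ × DIC = 0.02672 × 4.13 = 0.110 mmol/L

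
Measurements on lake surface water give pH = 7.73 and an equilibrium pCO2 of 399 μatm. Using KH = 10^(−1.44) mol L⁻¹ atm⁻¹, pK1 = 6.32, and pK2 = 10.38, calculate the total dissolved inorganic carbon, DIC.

[CO2*] = KH · pCO2 = 10^(−1.44) × 399×10^-6 = 1.449×10^-5 mol/L
α₀ = 1/(1 + K1/[H⁺] + K1K2/[H⁺]²) = 1/(1 + 10^+1.41 + 10^-1.24) = 0.03737
DIC = [CO2*]/α₀ = 1.449×10^-5 / 0.03737 = 0.388 mmol/L

DIC = 0.388 mmol/L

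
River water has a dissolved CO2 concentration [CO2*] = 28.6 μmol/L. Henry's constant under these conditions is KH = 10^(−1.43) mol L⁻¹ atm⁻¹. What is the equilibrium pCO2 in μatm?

KH = 10^(−1.43) = 3.715×10^-2 mol L⁻¹ atm⁻¹
pCO2 = [CO2*]/KH = 28.6×10^-6 / 3.715×10^-2 = 7.70×10^-4 atm = 770 μatm

pCO2 = 770 μatm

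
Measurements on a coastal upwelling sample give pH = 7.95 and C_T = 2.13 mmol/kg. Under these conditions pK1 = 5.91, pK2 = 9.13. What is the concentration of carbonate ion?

[CO3²⁻] = 0.131 mmol/kg

α₂ = 1 / (1 + [H⁺]/K2 + [H⁺]²/(K1K2)) = 1 / (1 + 10^+1.18 + 10^-0.86)
   = 1 / (1 + 15.136 + 0.13804) = 1/16.274 = 0.06145
[CO3²⁻] = α₂ × DIC = 0.06145 × 2.13 = 0.131 mmol/kg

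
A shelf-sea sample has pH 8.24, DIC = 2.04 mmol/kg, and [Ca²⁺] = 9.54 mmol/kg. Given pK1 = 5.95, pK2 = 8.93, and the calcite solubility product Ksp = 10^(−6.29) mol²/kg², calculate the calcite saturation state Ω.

Ω = 6.41

α₂ = 1 / (1 + [H⁺]/K2 + [H⁺]²/(K1K2)) = 1 / (1 + 10^+0.69 + 10^-1.60)
   = 1 / (1 + 4.8978 + 0.025119) = 1/5.9229 = 0.1688
[CO3²⁻] = α₂ × DIC = 0.1688 × 2.04 = 0.3444 mmol/kg
Ksp = 10^(−6.29) = 5.129×10^-7
Ω = [Ca²⁺][CO3²⁻]/Ksp = (9.54×10^-3)(3.444×10^-4) / 5.129×10^-7 = 6.41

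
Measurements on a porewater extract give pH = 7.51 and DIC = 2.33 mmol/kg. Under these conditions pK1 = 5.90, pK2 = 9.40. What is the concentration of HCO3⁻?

α₁ = 1 / (1 + [H⁺]/K1 + K2/[H⁺]) = 1 / (1 + 10^-1.61 + 10^-1.89)
   = 1 / (1 + 0.024547 + 0.012882) = 1/1.0374 = 0.9639
[HCO3⁻] = α₁ × DIC = 0.9639 × 2.33 = 2.25 mmol/kg

[HCO3⁻] = 2.25 mmol/kg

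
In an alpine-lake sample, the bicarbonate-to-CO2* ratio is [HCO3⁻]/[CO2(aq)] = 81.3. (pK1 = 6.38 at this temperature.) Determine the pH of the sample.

From K1 = [H⁺][HCO3⁻]/[CO2(aq)]:  pH = pK1 + log₁₀([HCO3⁻]/[CO2(aq)])
log₁₀(81.3) = +1.910
pH = 6.38 + (+1.910) = 8.29

pH = 8.29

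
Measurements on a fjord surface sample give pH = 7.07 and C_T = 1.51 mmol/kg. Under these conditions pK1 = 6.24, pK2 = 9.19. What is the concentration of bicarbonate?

α₁ = 1 / (1 + [H⁺]/K1 + K2/[H⁺]) = 1 / (1 + 10^-0.83 + 10^-2.12)
   = 1 / (1 + 0.14791 + 0.0075858) = 1/1.1555 = 0.8654
[HCO3⁻] = α₁ × DIC = 0.8654 × 1.51 = 1.31 mmol/kg

[HCO3⁻] = 1.31 mmol/kg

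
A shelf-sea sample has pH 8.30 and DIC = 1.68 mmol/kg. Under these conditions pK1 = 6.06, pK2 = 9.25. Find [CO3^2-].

α₂ = 1 / (1 + [H⁺]/K2 + [H⁺]²/(K1K2)) = 1 / (1 + 10^+0.95 + 10^-1.29)
   = 1 / (1 + 8.9125 + 0.051286) = 1/9.9638 = 0.1004
[CO3²⁻] = α₂ × DIC = 0.1004 × 1.68 = 0.169 mmol/kg

[CO3²⁻] = 0.169 mmol/kg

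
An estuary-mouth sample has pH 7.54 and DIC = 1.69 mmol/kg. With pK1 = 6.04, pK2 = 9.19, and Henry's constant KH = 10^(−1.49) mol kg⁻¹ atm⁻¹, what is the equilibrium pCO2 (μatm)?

pCO2 = 1570 μatm

α₀ = 1 / (1 + K1/[H⁺] + K1K2/[H⁺]²) = 1 / (1 + 10^+1.50 + 10^-0.15)
   = 1 / (1 + 31.623 + 0.70795) = 1/33.331 = 0.03000
[CO2*] = α₀ × DIC = 0.03000 × 1.69 = 0.05070 mmol/kg
pCO2 = [CO2*]/KH = 5.070×10^-5 / 3.236×10^-2 = 1570 μatm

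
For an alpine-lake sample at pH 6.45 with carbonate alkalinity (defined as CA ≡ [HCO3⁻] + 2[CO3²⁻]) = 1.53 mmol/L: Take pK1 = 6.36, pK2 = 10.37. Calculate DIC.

DIC = 2.77 mmol/L

CA = [HCO3⁻] + 2[CO3²⁻] = (α₁ + 2α₂)·DIC
At pH 6.45: [H⁺]/K1 = 10^-0.09 = 0.81283, K2/[H⁺] = 10^-3.92 = 0.00012023
α₁ = 1/(1 + 0.81283 + 0.00012023) = 1/1.8130 = 0.5516; α₂ = α₁·K2/[H⁺] = 6.632×10^-5
α₁ + 2α₂ = 0.5517
DIC = CA / (α₁ + 2α₂) = 1.53 / 0.5517 = 2.77 mmol/L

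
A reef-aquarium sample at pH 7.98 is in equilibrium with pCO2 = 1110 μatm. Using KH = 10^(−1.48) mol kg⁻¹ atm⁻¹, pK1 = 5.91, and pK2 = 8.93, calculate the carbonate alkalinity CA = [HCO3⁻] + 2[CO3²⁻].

CA = 5.29 mmol/kg

[CO2*] = KH · pCO2 = 10^(−1.48) × 1110×10^-6 = 3.676×10^-5 mol/kg
α₀ = 1/(1 + K1/[H⁺] + K1K2/[H⁺]²) = 1/(1 + 10^+2.07 + 10^+1.12) = 0.007595
DIC = [CO2*]/α₀ = 3.676×10^-5 / 0.007595 = 4.840 mmol/kg
CA = (α₁ + 2α₂)·DIC = (0.8923 + 2×0.1001) × 4.840 = 5.29 mmol/kg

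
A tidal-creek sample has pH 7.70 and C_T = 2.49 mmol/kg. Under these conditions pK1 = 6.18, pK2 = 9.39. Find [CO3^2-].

[CO3²⁻] = 0.0484 mmol/kg

α₂ = 1 / (1 + [H⁺]/K2 + [H⁺]²/(K1K2)) = 1 / (1 + 10^+1.69 + 10^+0.17)
   = 1 / (1 + 48.978 + 1.4791) = 1/51.457 = 0.01943
[CO3²⁻] = α₂ × DIC = 0.01943 × 2.49 = 0.0484 mmol/kg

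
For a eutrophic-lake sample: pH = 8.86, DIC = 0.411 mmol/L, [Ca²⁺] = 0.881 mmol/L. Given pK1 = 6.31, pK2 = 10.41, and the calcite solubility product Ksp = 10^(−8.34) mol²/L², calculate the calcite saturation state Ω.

Ω = 2.17

α₂ = 1 / (1 + [H⁺]/K2 + [H⁺]²/(K1K2)) = 1 / (1 + 10^+1.55 + 10^-1.00)
   = 1 / (1 + 35.481 + 0.10000) = 1/36.581 = 0.02734
[CO3²⁻] = α₂ × DIC = 0.02734 × 0.411 = 0.01124 mmol/L = 11.24 μmol/L
Ksp = 10^(−8.34) = 4.571×10^-9
Ω = [Ca²⁺][CO3²⁻]/Ksp = (0.881×10^-3)(1.124×10^-5) / 4.571×10^-9 = 2.17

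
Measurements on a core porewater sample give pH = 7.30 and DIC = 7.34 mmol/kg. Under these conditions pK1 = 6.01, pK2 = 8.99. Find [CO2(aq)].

[CO2*] = 0.351 mmol/kg

α₀ = 1 / (1 + K1/[H⁺] + K1K2/[H⁺]²) = 1 / (1 + 10^+1.29 + 10^-0.40)
   = 1 / (1 + 19.498 + 0.39811) = 1/20.897 = 0.04785
[CO2*] = α₀ × DIC = 0.04785 × 7.34 = 0.351 mmol/kg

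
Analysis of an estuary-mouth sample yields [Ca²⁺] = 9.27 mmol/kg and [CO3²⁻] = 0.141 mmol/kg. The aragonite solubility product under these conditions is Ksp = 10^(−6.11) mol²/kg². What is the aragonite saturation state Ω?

Ksp = 10^(−6.11) = 7.762×10^-7
Ω = [Ca²⁺][CO3²⁻]/Ksp = (9.27×10^-3)(0.141×10^-3) / 7.762×10^-7 = 1.68

Ω = 1.68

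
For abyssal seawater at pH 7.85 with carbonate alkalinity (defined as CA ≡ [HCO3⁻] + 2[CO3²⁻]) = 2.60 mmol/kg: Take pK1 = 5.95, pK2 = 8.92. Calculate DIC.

DIC = 2.44 mmol/kg

CA = [HCO3⁻] + 2[CO3²⁻] = (α₁ + 2α₂)·DIC
At pH 7.85: [H⁺]/K1 = 10^-1.90 = 0.012589, K2/[H⁺] = 10^-1.07 = 0.085114
α₁ = 1/(1 + 0.012589 + 0.085114) = 1/1.0977 = 0.9110; α₂ = α₁·K2/[H⁺] = 0.07754
α₁ + 2α₂ = 1.0661
DIC = CA / (α₁ + 2α₂) = 2.60 / 1.0661 = 2.44 mmol/kg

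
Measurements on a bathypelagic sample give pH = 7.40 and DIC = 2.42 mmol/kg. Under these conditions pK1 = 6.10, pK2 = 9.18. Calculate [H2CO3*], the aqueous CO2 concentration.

[CO2*] = 0.114 mmol/kg

α₀ = 1 / (1 + K1/[H⁺] + K1K2/[H⁺]²) = 1 / (1 + 10^+1.30 + 10^-0.48)
   = 1 / (1 + 19.953 + 0.33113) = 1/21.284 = 0.04698
[CO2*] = α₀ × DIC = 0.04698 × 2.42 = 0.114 mmol/kg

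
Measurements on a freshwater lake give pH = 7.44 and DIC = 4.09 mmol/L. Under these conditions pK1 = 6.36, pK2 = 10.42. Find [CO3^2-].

[CO3²⁻] = 3.95 μmol/L

α₂ = 1 / (1 + [H⁺]/K2 + [H⁺]²/(K1K2)) = 1 / (1 + 10^+2.98 + 10^+1.90)
   = 1 / (1 + 954.99 + 79.433) = 1/1035.4 = 0.0009658
[CO3²⁻] = α₂ × DIC = 0.0009658 × 4.09 = 0.00395 mmol/L = 3.95 μmol/L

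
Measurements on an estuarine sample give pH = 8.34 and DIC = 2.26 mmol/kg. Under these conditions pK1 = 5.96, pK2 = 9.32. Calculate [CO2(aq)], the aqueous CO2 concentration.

α₀ = 1 / (1 + K1/[H⁺] + K1K2/[H⁺]²) = 1 / (1 + 10^+2.38 + 10^+1.40)
   = 1 / (1 + 239.88 + 25.119) = 1/266.00 = 0.003759
[CO2*] = α₀ × DIC = 0.003759 × 2.26 = 0.00850 mmol/kg = 8.50 μmol/kg

[CO2*] = 8.50 μmol/kg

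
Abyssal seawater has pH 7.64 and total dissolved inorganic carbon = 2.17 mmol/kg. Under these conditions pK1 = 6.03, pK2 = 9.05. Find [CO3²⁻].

[CO3²⁻] = 0.0794 mmol/kg

α₂ = 1 / (1 + [H⁺]/K2 + [H⁺]²/(K1K2)) = 1 / (1 + 10^+1.41 + 10^-0.20)
   = 1 / (1 + 25.704 + 0.63096) = 1/27.335 = 0.03658
[CO3²⁻] = α₂ × DIC = 0.03658 × 2.17 = 0.0794 mmol/kg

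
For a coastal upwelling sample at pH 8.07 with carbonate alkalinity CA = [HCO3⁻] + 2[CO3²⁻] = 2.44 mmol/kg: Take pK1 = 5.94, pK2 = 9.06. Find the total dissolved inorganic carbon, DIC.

CA = [HCO3⁻] + 2[CO3²⁻] = (α₁ + 2α₂)·DIC
At pH 8.07: [H⁺]/K1 = 10^-2.13 = 0.0074131, K2/[H⁺] = 10^-0.99 = 0.10233
α₁ = 1/(1 + 0.0074131 + 0.10233) = 1/1.1097 = 0.9011; α₂ = α₁·K2/[H⁺] = 0.09221
α₁ + 2α₂ = 1.0855
DIC = CA / (α₁ + 2α₂) = 2.44 / 1.0855 = 2.25 mmol/kg

DIC = 2.25 mmol/kg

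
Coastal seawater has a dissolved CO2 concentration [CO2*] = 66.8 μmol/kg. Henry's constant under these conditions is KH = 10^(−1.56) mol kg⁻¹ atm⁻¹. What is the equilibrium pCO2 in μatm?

pCO2 = 2430 μatm

KH = 10^(−1.56) = 2.754×10^-2 mol kg⁻¹ atm⁻¹
pCO2 = [CO2*]/KH = 66.8×10^-6 / 2.754×10^-2 = 2.43×10^-3 atm = 2430 μatm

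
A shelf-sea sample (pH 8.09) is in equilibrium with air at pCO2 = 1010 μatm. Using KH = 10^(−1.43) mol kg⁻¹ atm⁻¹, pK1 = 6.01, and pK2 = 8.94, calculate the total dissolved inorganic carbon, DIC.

DIC = 5.19 mmol/kg

[CO2*] = KH · pCO2 = 10^(−1.43) × 1010×10^-6 = 3.753×10^-5 mol/kg
α₀ = 1/(1 + K1/[H⁺] + K1K2/[H⁺]²) = 1/(1 + 10^+2.08 + 10^+1.23) = 0.007235
DIC = [CO2*]/α₀ = 3.753×10^-5 / 0.007235 = 5.19 mmol/kg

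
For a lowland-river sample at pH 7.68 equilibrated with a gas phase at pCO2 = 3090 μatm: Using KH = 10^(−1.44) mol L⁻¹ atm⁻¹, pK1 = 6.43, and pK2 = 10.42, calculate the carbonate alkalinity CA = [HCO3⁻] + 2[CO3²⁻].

CA = 2.00 mmol/L

[CO2*] = KH · pCO2 = 10^(−1.44) × 3090×10^-6 = 1.122×10^-4 mol/L
α₀ = 1/(1 + K1/[H⁺] + K1K2/[H⁺]²) = 1/(1 + 10^+1.25 + 10^-1.49) = 0.05315
DIC = [CO2*]/α₀ = 1.122×10^-4 / 0.05315 = 2.111 mmol/L
CA = (α₁ + 2α₂)·DIC = (0.9451 + 2×0.001720) × 2.111 = 2.00 mmol/L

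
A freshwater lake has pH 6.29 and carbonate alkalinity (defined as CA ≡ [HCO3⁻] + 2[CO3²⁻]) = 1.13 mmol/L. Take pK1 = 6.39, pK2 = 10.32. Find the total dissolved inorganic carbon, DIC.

DIC = 2.55 mmol/L

CA = [HCO3⁻] + 2[CO3²⁻] = (α₁ + 2α₂)·DIC
At pH 6.29: [H⁺]/K1 = 10^0.10 = 1.2589, K2/[H⁺] = 10^-4.03 = 9.3325×10^-5
α₁ = 1/(1 + 1.2589 + 9.3325×10^-5) = 1/2.2590 = 0.4427; α₂ = α₁·K2/[H⁺] = 4.131×10^-5
α₁ + 2α₂ = 0.4428
DIC = CA / (α₁ + 2α₂) = 1.13 / 0.4428 = 2.55 mmol/L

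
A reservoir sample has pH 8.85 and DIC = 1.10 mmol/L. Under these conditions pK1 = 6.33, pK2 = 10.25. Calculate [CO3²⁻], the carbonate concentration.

[CO3²⁻] = 0.0420 mmol/L

α₂ = 1 / (1 + [H⁺]/K2 + [H⁺]²/(K1K2)) = 1 / (1 + 10^+1.40 + 10^-1.12)
   = 1 / (1 + 25.119 + 0.075858) = 1/26.195 = 0.03818
[CO3²⁻] = α₂ × DIC = 0.03818 × 1.10 = 0.0420 mmol/L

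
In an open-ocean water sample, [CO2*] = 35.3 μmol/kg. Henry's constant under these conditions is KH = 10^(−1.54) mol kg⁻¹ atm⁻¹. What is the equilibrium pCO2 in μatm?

pCO2 = 1220 μatm

KH = 10^(−1.54) = 2.884×10^-2 mol kg⁻¹ atm⁻¹
pCO2 = [CO2*]/KH = 35.3×10^-6 / 2.884×10^-2 = 1.22×10^-3 atm = 1220 μatm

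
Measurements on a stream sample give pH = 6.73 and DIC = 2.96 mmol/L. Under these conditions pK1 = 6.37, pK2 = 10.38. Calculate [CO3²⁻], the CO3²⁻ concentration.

α₂ = 1 / (1 + [H⁺]/K2 + [H⁺]²/(K1K2)) = 1 / (1 + 10^+3.65 + 10^+3.29)
   = 1 / (1 + 4466.8 + 1949.8) = 1/6417.7 = 0.0001558
[CO3²⁻] = α₂ × DIC = 0.0001558 × 2.96 = 0.000461 mmol/L = 0.461 μmol/L

[CO3²⁻] = 0.461 μmol/L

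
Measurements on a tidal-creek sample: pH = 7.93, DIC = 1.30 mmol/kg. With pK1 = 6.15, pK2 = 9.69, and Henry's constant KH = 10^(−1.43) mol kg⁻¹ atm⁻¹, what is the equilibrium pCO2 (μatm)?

α₀ = 1 / (1 + K1/[H⁺] + K1K2/[H⁺]²) = 1 / (1 + 10^+1.78 + 10^+0.02)
   = 1 / (1 + 60.256 + 1.0471) = 1/62.303 = 0.01605
[CO2*] = α₀ × DIC = 0.01605 × 1.30 = 0.02087 mmol/kg
pCO2 = [CO2*]/KH = 2.087×10^-5 / 3.715×10^-2 = 562 μatm

pCO2 = 562 μatm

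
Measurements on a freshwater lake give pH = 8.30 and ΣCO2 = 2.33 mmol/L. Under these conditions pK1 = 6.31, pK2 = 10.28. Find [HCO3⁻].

[HCO3⁻] = 2.28 mmol/L

α₁ = 1 / (1 + [H⁺]/K1 + K2/[H⁺]) = 1 / (1 + 10^-1.99 + 10^-1.98)
   = 1 / (1 + 0.010233 + 0.010471) = 1/1.0207 = 0.9797
[HCO3⁻] = α₁ × DIC = 0.9797 × 2.33 = 2.28 mmol/L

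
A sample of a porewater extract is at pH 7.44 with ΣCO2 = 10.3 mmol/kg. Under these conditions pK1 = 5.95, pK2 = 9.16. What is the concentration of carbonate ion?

α₂ = 1 / (1 + [H⁺]/K2 + [H⁺]²/(K1K2)) = 1 / (1 + 10^+1.72 + 10^+0.23)
   = 1 / (1 + 52.481 + 1.6982) = 1/55.179 = 0.01812
[CO3²⁻] = α₂ × DIC = 0.01812 × 10.3 = 0.187 mmol/kg

[CO3²⁻] = 0.187 mmol/kg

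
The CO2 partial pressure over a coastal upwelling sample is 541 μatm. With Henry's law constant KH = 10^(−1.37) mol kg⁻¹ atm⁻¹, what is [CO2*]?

[CO2*] = 23.1 μmol/kg

KH = 10^(−1.37) = 4.266×10^-2 mol kg⁻¹ atm⁻¹
[CO2*] = KH · pCO2 = 4.266×10^-2 × 541×10^-6 atm = 2.31×10^-5 mol/kg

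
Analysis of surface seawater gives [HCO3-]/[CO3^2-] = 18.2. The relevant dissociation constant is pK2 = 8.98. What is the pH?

pH = 7.72

From K2 = [H⁺][CO3^2-]/[HCO3-]:  pH = pK2 − log₁₀([HCO3-]/[CO3^2-])
log₁₀(18.2) = +1.260
pH = 8.98 − (+1.260) = 7.72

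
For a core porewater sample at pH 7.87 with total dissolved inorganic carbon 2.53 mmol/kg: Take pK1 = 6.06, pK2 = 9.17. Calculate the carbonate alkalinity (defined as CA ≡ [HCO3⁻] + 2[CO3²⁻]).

CA = [HCO3⁻] + 2[CO3²⁻] = (α₁ + 2α₂)·DIC
At pH 7.87: [H⁺]/K1 = 10^-1.81 = 0.015488, K2/[H⁺] = 10^-1.30 = 0.050119
α₁ = 1/(1 + 0.015488 + 0.050119) = 1/1.0656 = 0.9384; α₂ = α₁·K2/[H⁺] = 0.04703
α₁ + 2α₂ = 1.0325
CA = 1.0325 × 2.53 = 2.61 mmol/kg

CA = 2.61 mmol/kg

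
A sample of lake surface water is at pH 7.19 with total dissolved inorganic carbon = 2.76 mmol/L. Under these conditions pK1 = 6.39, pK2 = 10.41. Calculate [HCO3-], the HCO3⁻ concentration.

[HCO3⁻] = 2.38 mmol/L

α₁ = 1 / (1 + [H⁺]/K1 + K2/[H⁺]) = 1 / (1 + 10^-0.80 + 10^-3.22)
   = 1 / (1 + 0.15849 + 0.00060256) = 1/1.1591 = 0.8627
[HCO3⁻] = α₁ × DIC = 0.8627 × 2.76 = 2.38 mmol/L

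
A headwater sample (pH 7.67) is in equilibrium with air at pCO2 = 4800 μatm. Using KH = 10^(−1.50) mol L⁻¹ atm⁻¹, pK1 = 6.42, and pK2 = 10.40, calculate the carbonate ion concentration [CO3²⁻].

[CO2*] = KH · pCO2 = 10^(−1.50) × 4800×10^-6 = 1.518×10^-4 mol/L
α₀ = 1/(1 + K1/[H⁺] + K1K2/[H⁺]²) = 1/(1 + 10^+1.25 + 10^-1.48) = 0.05315
DIC = [CO2*]/α₀ = 1.518×10^-4 / 0.05315 = 2.856 mmol/L
[CO3²⁻] = α₂·DIC; α₂ = 0.001760, so [CO3²⁻] = 0.001760 × 2.856 = 0.00503 mmol/L = 5.03 μmol/L

[CO3²⁻] = 5.03 μmol/L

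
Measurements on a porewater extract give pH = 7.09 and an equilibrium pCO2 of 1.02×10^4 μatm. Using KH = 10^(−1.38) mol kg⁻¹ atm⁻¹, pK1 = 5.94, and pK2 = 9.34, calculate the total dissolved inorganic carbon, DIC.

[CO2*] = KH · pCO2 = 10^(−1.38) × 1.02×10^4×10^-6 = 4.252×10^-4 mol/kg
α₀ = 1/(1 + K1/[H⁺] + K1K2/[H⁺]²) = 1/(1 + 10^+1.15 + 10^-1.10) = 0.06577
DIC = [CO2*]/α₀ = 4.252×10^-4 / 0.06577 = 6.47 mmol/kg

DIC = 6.47 mmol/kg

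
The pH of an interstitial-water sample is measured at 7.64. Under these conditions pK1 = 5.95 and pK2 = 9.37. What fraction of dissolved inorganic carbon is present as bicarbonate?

α₁ = 1 / (1 + [H⁺]/K1 + K2/[H⁺]) = 1 / (1 + 10^-1.69 + 10^-1.73)
   = 1 / (1 + 0.020417 + 0.018621) = 1/1.0390 = 0.9624

α₁ = 0.962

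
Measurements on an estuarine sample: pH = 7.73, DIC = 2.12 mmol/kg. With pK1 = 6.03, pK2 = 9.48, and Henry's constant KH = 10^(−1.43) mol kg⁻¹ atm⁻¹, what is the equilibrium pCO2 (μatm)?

α₀ = 1 / (1 + K1/[H⁺] + K1K2/[H⁺]²) = 1 / (1 + 10^+1.70 + 10^-0.05)
   = 1 / (1 + 50.119 + 0.89125) = 1/52.010 = 0.01923
[CO2*] = α₀ × DIC = 0.01923 × 2.12 = 0.04076 mmol/kg
pCO2 = [CO2*]/KH = 4.076×10^-5 / 3.715×10^-2 = 1100 μatm

pCO2 = 1100 μatm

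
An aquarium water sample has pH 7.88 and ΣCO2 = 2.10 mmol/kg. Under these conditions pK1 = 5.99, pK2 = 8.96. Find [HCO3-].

[HCO3⁻] = 1.92 mmol/kg

α₁ = 1 / (1 + [H⁺]/K1 + K2/[H⁺]) = 1 / (1 + 10^-1.89 + 10^-1.08)
   = 1 / (1 + 0.012882 + 0.083176) = 1/1.0961 = 0.9124
[HCO3⁻] = α₁ × DIC = 0.9124 × 2.10 = 1.92 mmol/kg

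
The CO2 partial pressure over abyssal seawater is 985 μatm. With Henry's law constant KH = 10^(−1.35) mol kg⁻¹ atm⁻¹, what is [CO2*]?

KH = 10^(−1.35) = 4.467×10^-2 mol kg⁻¹ atm⁻¹
[CO2*] = KH · pCO2 = 4.467×10^-2 × 985×10^-6 atm = 4.40×10^-5 mol/kg

[CO2*] = 44.0 μmol/kg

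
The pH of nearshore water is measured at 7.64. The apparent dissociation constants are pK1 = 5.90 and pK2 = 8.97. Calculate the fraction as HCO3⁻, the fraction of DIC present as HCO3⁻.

α₁ = 1 / (1 + [H⁺]/K1 + K2/[H⁺]) = 1 / (1 + 10^-1.74 + 10^-1.33)
   = 1 / (1 + 0.018197 + 0.046774) = 1/1.0650 = 0.9390

α₁ = 0.939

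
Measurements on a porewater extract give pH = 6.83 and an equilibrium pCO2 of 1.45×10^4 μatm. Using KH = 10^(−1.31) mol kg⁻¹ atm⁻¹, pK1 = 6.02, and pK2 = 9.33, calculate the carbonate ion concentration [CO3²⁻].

[CO2*] = KH · pCO2 = 10^(−1.31) × 1.45×10^4×10^-6 = 7.102×10^-4 mol/kg
α₀ = 1/(1 + K1/[H⁺] + K1K2/[H⁺]²) = 1/(1 + 10^+0.81 + 10^-1.69) = 0.1337
DIC = [CO2*]/α₀ = 7.102×10^-4 / 0.1337 = 5.310 mmol/kg
[CO3²⁻] = α₂·DIC; α₂ = 0.002731, so [CO3²⁻] = 0.002731 × 5.310 = 0.0145 mmol/kg = 14.5 μmol/kg

[CO3²⁻] = 14.5 μmol/kg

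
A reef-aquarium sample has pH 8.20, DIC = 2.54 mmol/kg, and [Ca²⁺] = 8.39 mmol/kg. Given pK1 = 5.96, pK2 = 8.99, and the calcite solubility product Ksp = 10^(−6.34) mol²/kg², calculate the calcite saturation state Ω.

Ω = 6.47

α₂ = 1 / (1 + [H⁺]/K2 + [H⁺]²/(K1K2)) = 1 / (1 + 10^+0.79 + 10^-1.45)
   = 1 / (1 + 6.1660 + 0.035481) = 1/7.2014 = 0.1389
[CO3²⁻] = α₂ × DIC = 0.1389 × 2.54 = 0.3527 mmol/kg
Ksp = 10^(−6.34) = 4.571×10^-7
Ω = [Ca²⁺][CO3²⁻]/Ksp = (8.39×10^-3)(3.527×10^-4) / 4.571×10^-7 = 6.47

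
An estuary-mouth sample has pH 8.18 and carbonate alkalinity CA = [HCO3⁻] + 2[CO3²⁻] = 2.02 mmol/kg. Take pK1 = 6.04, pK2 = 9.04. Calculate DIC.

CA = [HCO3⁻] + 2[CO3²⁻] = (α₁ + 2α₂)·DIC
At pH 8.18: [H⁺]/K1 = 10^-2.14 = 0.0072444, K2/[H⁺] = 10^-0.86 = 0.13804
α₁ = 1/(1 + 0.0072444 + 0.13804) = 1/1.1453 = 0.8731; α₂ = α₁·K2/[H⁺] = 0.1205
α₁ + 2α₂ = 1.1142
DIC = CA / (α₁ + 2α₂) = 2.02 / 1.1142 = 1.81 mmol/kg

DIC = 1.81 mmol/kg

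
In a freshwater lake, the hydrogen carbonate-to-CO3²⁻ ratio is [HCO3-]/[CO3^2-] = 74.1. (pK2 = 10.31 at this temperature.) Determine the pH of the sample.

From K2 = [H⁺][CO3^2-]/[HCO3-]:  pH = pK2 − log₁₀([HCO3-]/[CO3^2-])
log₁₀(74.1) = +1.870
pH = 10.31 − (+1.870) = 8.44

pH = 8.44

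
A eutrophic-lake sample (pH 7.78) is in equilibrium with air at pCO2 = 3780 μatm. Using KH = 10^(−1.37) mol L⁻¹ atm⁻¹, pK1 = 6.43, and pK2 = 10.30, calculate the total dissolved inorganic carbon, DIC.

DIC = 3.78 mmol/L

[CO2*] = KH · pCO2 = 10^(−1.37) × 3780×10^-6 = 1.612×10^-4 mol/L
α₀ = 1/(1 + K1/[H⁺] + K1K2/[H⁺]²) = 1/(1 + 10^+1.35 + 10^-1.17) = 0.04264
DIC = [CO2*]/α₀ = 1.612×10^-4 / 0.04264 = 3.78 mmol/L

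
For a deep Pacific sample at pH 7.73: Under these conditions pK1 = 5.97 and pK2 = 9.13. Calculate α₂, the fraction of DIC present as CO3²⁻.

α₂ = 0.0377

α₂ = 1 / (1 + [H⁺]/K2 + [H⁺]²/(K1K2)) = 1 / (1 + 10^+1.40 + 10^-0.36)
   = 1 / (1 + 25.119 + 0.43652) = 1/26.555 = 0.03766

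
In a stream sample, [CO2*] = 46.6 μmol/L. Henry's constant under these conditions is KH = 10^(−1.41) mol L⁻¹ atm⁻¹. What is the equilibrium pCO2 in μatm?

pCO2 = 1200 μatm

KH = 10^(−1.41) = 3.890×10^-2 mol L⁻¹ atm⁻¹
pCO2 = [CO2*]/KH = 46.6×10^-6 / 3.890×10^-2 = 1.20×10^-3 atm = 1200 μatm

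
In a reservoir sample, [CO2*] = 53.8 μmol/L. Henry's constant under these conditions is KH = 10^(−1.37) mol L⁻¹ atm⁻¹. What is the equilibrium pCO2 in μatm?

KH = 10^(−1.37) = 4.266×10^-2 mol L⁻¹ atm⁻¹
pCO2 = [CO2*]/KH = 53.8×10^-6 / 4.266×10^-2 = 1.26×10^-3 atm = 1260 μatm

pCO2 = 1260 μatm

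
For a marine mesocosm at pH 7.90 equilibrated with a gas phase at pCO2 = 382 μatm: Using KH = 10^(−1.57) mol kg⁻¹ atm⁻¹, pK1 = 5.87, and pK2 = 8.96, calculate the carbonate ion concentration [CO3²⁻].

[CO3²⁻] = 0.0960 mmol/kg

[CO2*] = KH · pCO2 = 10^(−1.57) × 382×10^-6 = 1.028×10^-5 mol/kg
α₀ = 1/(1 + K1/[H⁺] + K1K2/[H⁺]²) = 1/(1 + 10^+2.03 + 10^+0.97) = 0.008512
DIC = [CO2*]/α₀ = 1.028×10^-5 / 0.008512 = 1.208 mmol/kg
[CO3²⁻] = α₂·DIC; α₂ = 0.07944, so [CO3²⁻] = 0.07944 × 1.208 = 0.0960 mmol/kg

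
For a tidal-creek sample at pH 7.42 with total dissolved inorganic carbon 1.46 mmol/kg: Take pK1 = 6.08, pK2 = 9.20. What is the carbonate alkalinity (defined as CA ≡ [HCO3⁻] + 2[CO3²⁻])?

CA = 1.42 mmol/kg

CA = [HCO3⁻] + 2[CO3²⁻] = (α₁ + 2α₂)·DIC
At pH 7.42: [H⁺]/K1 = 10^-1.34 = 0.045709, K2/[H⁺] = 10^-1.78 = 0.016596
α₁ = 1/(1 + 0.045709 + 0.016596) = 1/1.0623 = 0.9413; α₂ = α₁·K2/[H⁺] = 0.01562
α₁ + 2α₂ = 0.9726
CA = 0.9726 × 1.46 = 1.42 mmol/kg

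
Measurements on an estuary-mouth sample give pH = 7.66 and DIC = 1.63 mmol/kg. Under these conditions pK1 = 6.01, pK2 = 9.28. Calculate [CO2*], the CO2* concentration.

[CO2*] = 0.0349 mmol/kg

α₀ = 1 / (1 + K1/[H⁺] + K1K2/[H⁺]²) = 1 / (1 + 10^+1.65 + 10^+0.03)
   = 1 / (1 + 44.668 + 1.0715) = 1/46.740 = 0.02140
[CO2*] = α₀ × DIC = 0.02140 × 1.63 = 0.0349 mmol/kg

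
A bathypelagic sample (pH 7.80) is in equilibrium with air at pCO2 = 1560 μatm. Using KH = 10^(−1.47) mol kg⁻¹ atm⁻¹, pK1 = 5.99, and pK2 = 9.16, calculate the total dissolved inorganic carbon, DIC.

DIC = 3.61 mmol/kg

[CO2*] = KH · pCO2 = 10^(−1.47) × 1560×10^-6 = 5.286×10^-5 mol/kg
α₀ = 1/(1 + K1/[H⁺] + K1K2/[H⁺]²) = 1/(1 + 10^+1.81 + 10^+0.45) = 0.01462
DIC = [CO2*]/α₀ = 5.286×10^-5 / 0.01462 = 3.61 mmol/kg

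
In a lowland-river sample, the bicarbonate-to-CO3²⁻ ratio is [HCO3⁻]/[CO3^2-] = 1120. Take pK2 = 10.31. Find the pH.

pH = 7.26

From K2 = [H⁺][CO3^2-]/[HCO3⁻]:  pH = pK2 − log₁₀([HCO3⁻]/[CO3^2-])
log₁₀(1120) = +3.049
pH = 10.31 − (+3.049) = 7.26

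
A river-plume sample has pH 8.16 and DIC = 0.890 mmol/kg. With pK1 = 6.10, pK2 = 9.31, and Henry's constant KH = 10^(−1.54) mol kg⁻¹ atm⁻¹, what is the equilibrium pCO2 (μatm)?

α₀ = 1 / (1 + K1/[H⁺] + K1K2/[H⁺]²) = 1 / (1 + 10^+2.06 + 10^+0.91)
   = 1 / (1 + 114.82 + 8.1283) = 1/123.94 = 0.008068
[CO2*] = α₀ × DIC = 0.008068 × 0.890 = 0.007181 mmol/kg = 7.181 μmol/kg
pCO2 = [CO2*]/KH = 7.181×10^-6 / 2.884×10^-2 = 249 μatm

pCO2 = 249 μatm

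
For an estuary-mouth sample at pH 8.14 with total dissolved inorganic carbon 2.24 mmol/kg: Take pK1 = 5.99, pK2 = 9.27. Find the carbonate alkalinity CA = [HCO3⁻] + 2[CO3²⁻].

CA = 2.38 mmol/kg

CA = [HCO3⁻] + 2[CO3²⁻] = (α₁ + 2α₂)·DIC
At pH 8.14: [H⁺]/K1 = 10^-2.15 = 0.0070795, K2/[H⁺] = 10^-1.13 = 0.074131
α₁ = 1/(1 + 0.0070795 + 0.074131) = 1/1.0812 = 0.9249; α₂ = α₁·K2/[H⁺] = 0.06856
α₁ + 2α₂ = 1.0620
CA = 1.0620 × 2.24 = 2.38 mmol/kg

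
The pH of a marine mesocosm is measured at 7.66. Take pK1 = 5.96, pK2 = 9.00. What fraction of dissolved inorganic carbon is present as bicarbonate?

α₁ = 1 / (1 + [H⁺]/K1 + K2/[H⁺]) = 1 / (1 + 10^-1.70 + 10^-1.34)
   = 1 / (1 + 0.019953 + 0.045709) = 1/1.0657 = 0.9384

α₁ = 0.938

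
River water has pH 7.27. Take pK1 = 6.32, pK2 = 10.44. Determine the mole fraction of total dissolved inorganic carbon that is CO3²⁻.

α₂ = 0.000608

α₂ = 1 / (1 + [H⁺]/K2 + [H⁺]²/(K1K2)) = 1 / (1 + 10^+3.17 + 10^+2.22)
   = 1 / (1 + 1479.1 + 165.96) = 1/1646.1 = 0.0006075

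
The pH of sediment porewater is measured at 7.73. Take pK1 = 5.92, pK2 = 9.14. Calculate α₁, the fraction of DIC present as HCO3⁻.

α₁ = 0.948

α₁ = 1 / (1 + [H⁺]/K1 + K2/[H⁺]) = 1 / (1 + 10^-1.81 + 10^-1.41)
   = 1 / (1 + 0.015488 + 0.038905) = 1/1.0544 = 0.9484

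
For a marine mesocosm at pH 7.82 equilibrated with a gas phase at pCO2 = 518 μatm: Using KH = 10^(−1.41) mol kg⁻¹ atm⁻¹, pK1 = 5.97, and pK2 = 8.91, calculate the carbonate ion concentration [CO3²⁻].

[CO3²⁻] = 0.116 mmol/kg

[CO2*] = KH · pCO2 = 10^(−1.41) × 518×10^-6 = 2.015×10^-5 mol/kg
α₀ = 1/(1 + K1/[H⁺] + K1K2/[H⁺]²) = 1/(1 + 10^+1.85 + 10^+0.76) = 0.01290
DIC = [CO2*]/α₀ = 2.015×10^-5 / 0.01290 = 1.563 mmol/kg
[CO3²⁻] = α₂·DIC; α₂ = 0.07420, so [CO3²⁻] = 0.07420 × 1.563 = 0.116 mmol/kg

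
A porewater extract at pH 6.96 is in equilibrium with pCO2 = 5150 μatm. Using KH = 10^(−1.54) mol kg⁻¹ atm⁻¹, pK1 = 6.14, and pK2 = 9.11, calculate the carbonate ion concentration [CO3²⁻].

[CO3²⁻] = 6.95 μmol/kg

[CO2*] = KH · pCO2 = 10^(−1.54) × 5150×10^-6 = 1.485×10^-4 mol/kg
α₀ = 1/(1 + K1/[H⁺] + K1K2/[H⁺]²) = 1/(1 + 10^+0.82 + 10^-1.33) = 0.1307
DIC = [CO2*]/α₀ = 1.485×10^-4 / 0.1307 = 1.137 mmol/kg
[CO3²⁻] = α₂·DIC; α₂ = 0.006111, so [CO3²⁻] = 0.006111 × 1.137 = 0.00695 mmol/kg = 6.95 μmol/kg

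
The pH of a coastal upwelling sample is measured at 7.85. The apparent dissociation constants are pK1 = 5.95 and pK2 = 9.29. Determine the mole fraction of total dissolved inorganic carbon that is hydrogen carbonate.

α₁ = 0.953

α₁ = 1 / (1 + [H⁺]/K1 + K2/[H⁺]) = 1 / (1 + 10^-1.90 + 10^-1.44)
   = 1 / (1 + 0.012589 + 0.036308) = 1/1.0489 = 0.9534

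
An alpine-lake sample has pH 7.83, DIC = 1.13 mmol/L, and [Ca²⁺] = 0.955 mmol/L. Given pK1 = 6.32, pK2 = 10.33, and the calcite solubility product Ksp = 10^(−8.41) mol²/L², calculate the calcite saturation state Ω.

Ω = 0.848

α₂ = 1 / (1 + [H⁺]/K2 + [H⁺]²/(K1K2)) = 1 / (1 + 10^+2.50 + 10^+0.99)
   = 1 / (1 + 316.23 + 9.7724) = 1/327.00 = 0.003058
[CO3²⁻] = α₂ × DIC = 0.003058 × 1.13 = 0.003456 mmol/L = 3.456 μmol/L
Ksp = 10^(−8.41) = 3.890×10^-9
Ω = [Ca²⁺][CO3²⁻]/Ksp = (0.955×10^-3)(3.456×10^-6) / 3.890×10^-9 = 0.848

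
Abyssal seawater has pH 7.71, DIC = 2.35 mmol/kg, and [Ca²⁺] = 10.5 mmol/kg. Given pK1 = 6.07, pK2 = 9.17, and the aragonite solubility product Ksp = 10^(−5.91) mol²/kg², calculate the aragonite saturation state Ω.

α₂ = 1 / (1 + [H⁺]/K2 + [H⁺]²/(K1K2)) = 1 / (1 + 10^+1.46 + 10^-0.18)
   = 1 / (1 + 28.840 + 0.66069) = 1/30.501 = 0.03279
[CO3²⁻] = α₂ × DIC = 0.03279 × 2.35 = 0.07705 mmol/kg
Ksp = 10^(−5.91) = 1.230×10^-6
Ω = [Ca²⁺][CO3²⁻]/Ksp = (10.5×10^-3)(7.705×10^-5) / 1.230×10^-6 = 0.658

Ω = 0.658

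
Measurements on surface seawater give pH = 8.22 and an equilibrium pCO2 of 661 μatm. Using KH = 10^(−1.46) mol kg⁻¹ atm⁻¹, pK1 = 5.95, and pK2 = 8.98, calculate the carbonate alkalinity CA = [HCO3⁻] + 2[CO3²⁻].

CA = 5.75 mmol/kg

[CO2*] = KH · pCO2 = 10^(−1.46) × 661×10^-6 = 2.292×10^-5 mol/kg
α₀ = 1/(1 + K1/[H⁺] + K1K2/[H⁺]²) = 1/(1 + 10^+2.27 + 10^+1.51) = 0.004554
DIC = [CO2*]/α₀ = 2.292×10^-5 / 0.004554 = 5.032 mmol/kg
CA = (α₁ + 2α₂)·DIC = (0.8481 + 2×0.1474) × 5.032 = 5.75 mmol/kg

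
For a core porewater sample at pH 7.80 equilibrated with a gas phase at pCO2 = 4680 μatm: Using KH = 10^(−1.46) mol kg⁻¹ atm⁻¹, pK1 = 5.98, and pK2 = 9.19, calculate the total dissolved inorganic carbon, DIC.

DIC = 11.3 mmol/kg

[CO2*] = KH · pCO2 = 10^(−1.46) × 4680×10^-6 = 1.623×10^-4 mol/kg
α₀ = 1/(1 + K1/[H⁺] + K1K2/[H⁺]²) = 1/(1 + 10^+1.82 + 10^+0.43) = 0.01433
DIC = [CO2*]/α₀ = 1.623×10^-4 / 0.01433 = 11.3 mmol/kg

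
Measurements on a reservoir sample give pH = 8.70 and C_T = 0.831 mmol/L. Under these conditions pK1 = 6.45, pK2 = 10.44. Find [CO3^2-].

[CO3²⁻] = 14.8 μmol/L

α₂ = 1 / (1 + [H⁺]/K2 + [H⁺]²/(K1K2)) = 1 / (1 + 10^+1.74 + 10^-0.51)
   = 1 / (1 + 54.954 + 0.30903) = 1/56.263 = 0.01777
[CO3²⁻] = α₂ × DIC = 0.01777 × 0.831 = 0.0148 mmol/L = 14.8 μmol/L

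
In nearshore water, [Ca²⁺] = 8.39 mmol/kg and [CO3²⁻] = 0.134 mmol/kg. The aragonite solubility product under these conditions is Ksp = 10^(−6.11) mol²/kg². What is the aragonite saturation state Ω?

Ω = 1.45

Ksp = 10^(−6.11) = 7.762×10^-7
Ω = [Ca²⁺][CO3²⁻]/Ksp = (8.39×10^-3)(0.134×10^-3) / 7.762×10^-7 = 1.45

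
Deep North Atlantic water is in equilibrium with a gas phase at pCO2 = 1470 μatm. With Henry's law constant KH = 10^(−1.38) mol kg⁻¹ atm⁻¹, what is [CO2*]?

[CO2*] = 61.3 μmol/kg

KH = 10^(−1.38) = 4.169×10^-2 mol kg⁻¹ atm⁻¹
[CO2*] = KH · pCO2 = 4.169×10^-2 × 1470×10^-6 atm = 6.13×10^-5 mol/kg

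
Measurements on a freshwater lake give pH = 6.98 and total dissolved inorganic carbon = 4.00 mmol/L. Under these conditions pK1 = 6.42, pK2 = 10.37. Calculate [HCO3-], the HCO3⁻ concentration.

[HCO3⁻] = 3.14 mmol/L

α₁ = 1 / (1 + [H⁺]/K1 + K2/[H⁺]) = 1 / (1 + 10^-0.56 + 10^-3.39)
   = 1 / (1 + 0.27542 + 0.00040738) = 1/1.2758 = 0.7838
[HCO3⁻] = α₁ × DIC = 0.7838 × 4.00 = 3.14 mmol/L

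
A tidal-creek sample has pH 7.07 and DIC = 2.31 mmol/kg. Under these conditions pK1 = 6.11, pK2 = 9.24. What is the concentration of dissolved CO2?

α₀ = 1 / (1 + K1/[H⁺] + K1K2/[H⁺]²) = 1 / (1 + 10^+0.96 + 10^-1.21)
   = 1 / (1 + 9.1201 + 0.061660) = 1/10.182 = 0.09821
[CO2*] = α₀ × DIC = 0.09821 × 2.31 = 0.227 mmol/kg

[CO2*] = 0.227 mmol/kg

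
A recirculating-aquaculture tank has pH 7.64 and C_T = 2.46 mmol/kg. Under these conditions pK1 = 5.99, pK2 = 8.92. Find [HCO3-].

α₁ = 1 / (1 + [H⁺]/K1 + K2/[H⁺]) = 1 / (1 + 10^-1.65 + 10^-1.28)
   = 1 / (1 + 0.022387 + 0.052481) = 1/1.0749 = 0.9303
[HCO3⁻] = α₁ × DIC = 0.9303 × 2.46 = 2.29 mmol/kg

[HCO3⁻] = 2.29 mmol/kg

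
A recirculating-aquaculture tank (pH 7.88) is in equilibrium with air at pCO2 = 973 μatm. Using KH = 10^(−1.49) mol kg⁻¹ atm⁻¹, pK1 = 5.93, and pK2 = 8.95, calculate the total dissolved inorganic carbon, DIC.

[CO2*] = KH · pCO2 = 10^(−1.49) × 973×10^-6 = 3.149×10^-5 mol/kg
α₀ = 1/(1 + K1/[H⁺] + K1K2/[H⁺]²) = 1/(1 + 10^+1.95 + 10^+0.88) = 0.01023
DIC = [CO2*]/α₀ = 3.149×10^-5 / 0.01023 = 3.08 mmol/kg

DIC = 3.08 mmol/kg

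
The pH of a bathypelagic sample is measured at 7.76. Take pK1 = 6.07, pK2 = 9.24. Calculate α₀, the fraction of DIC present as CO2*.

α₀ = 1 / (1 + K1/[H⁺] + K1K2/[H⁺]²) = 1 / (1 + 10^+1.69 + 10^+0.21)
   = 1 / (1 + 48.978 + 1.6218) = 1/51.600 = 0.01938

α₀ = 0.0194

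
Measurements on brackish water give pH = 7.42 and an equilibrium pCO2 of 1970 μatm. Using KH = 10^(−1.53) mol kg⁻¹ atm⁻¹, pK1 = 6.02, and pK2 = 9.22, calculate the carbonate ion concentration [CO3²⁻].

[CO2*] = KH · pCO2 = 10^(−1.53) × 1970×10^-6 = 5.814×10^-5 mol/kg
α₀ = 1/(1 + K1/[H⁺] + K1K2/[H⁺]²) = 1/(1 + 10^+1.40 + 10^-0.40) = 0.03771
DIC = [CO2*]/α₀ = 5.814×10^-5 / 0.03771 = 1.542 mmol/kg
[CO3²⁻] = α₂·DIC; α₂ = 0.01501, so [CO3²⁻] = 0.01501 × 1.542 = 0.0231 mmol/kg

[CO3²⁻] = 0.0231 mmol/kg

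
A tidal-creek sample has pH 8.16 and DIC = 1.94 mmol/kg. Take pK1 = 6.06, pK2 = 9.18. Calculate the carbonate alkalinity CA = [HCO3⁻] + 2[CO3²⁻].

CA = [HCO3⁻] + 2[CO3²⁻] = (α₁ + 2α₂)·DIC
At pH 8.16: [H⁺]/K1 = 10^-2.10 = 0.0079433, K2/[H⁺] = 10^-1.02 = 0.095499
α₁ = 1/(1 + 0.0079433 + 0.095499) = 1/1.1034 = 0.9063; α₂ = α₁·K2/[H⁺] = 0.08655
α₁ + 2α₂ = 1.0793
CA = 1.0793 × 1.94 = 2.09 mmol/kg

CA = 2.09 mmol/kg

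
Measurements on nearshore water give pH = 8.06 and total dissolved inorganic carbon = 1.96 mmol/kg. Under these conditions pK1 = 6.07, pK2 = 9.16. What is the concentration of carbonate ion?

[CO3²⁻] = 0.143 mmol/kg

α₂ = 1 / (1 + [H⁺]/K2 + [H⁺]²/(K1K2)) = 1 / (1 + 10^+1.10 + 10^-0.89)
   = 1 / (1 + 12.589 + 0.12882) = 1/13.718 = 0.07290
[CO3²⁻] = α₂ × DIC = 0.07290 × 1.96 = 0.143 mmol/kg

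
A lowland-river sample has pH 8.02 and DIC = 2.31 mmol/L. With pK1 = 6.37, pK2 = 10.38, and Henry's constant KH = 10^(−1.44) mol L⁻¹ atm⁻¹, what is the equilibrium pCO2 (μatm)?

α₀ = 1 / (1 + K1/[H⁺] + K1K2/[H⁺]²) = 1 / (1 + 10^+1.65 + 10^-0.71)
   = 1 / (1 + 44.668 + 0.19498) = 1/45.863 = 0.02180
[CO2*] = α₀ × DIC = 0.02180 × 2.31 = 0.05037 mmol/L
pCO2 = [CO2*]/KH = 5.037×10^-5 / 3.631×10^-2 = 1390 μatm

pCO2 = 1390 μatm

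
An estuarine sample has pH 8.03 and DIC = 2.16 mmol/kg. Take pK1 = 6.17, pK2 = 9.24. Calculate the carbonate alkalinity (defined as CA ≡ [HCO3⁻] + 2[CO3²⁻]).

CA = 2.26 mmol/kg

CA = [HCO3⁻] + 2[CO3²⁻] = (α₁ + 2α₂)·DIC
At pH 8.03: [H⁺]/K1 = 10^-1.86 = 0.013804, K2/[H⁺] = 10^-1.21 = 0.061660
α₁ = 1/(1 + 0.013804 + 0.061660) = 1/1.0755 = 0.9298; α₂ = α₁·K2/[H⁺] = 0.05733
α₁ + 2α₂ = 1.0445
CA = 1.0445 × 2.16 = 2.26 mmol/kg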